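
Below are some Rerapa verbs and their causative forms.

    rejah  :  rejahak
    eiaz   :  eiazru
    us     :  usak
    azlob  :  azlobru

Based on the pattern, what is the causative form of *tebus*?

tebusak

The alternation tracks the final consonant of the stem — -ak when the stem ends in a voiceless consonant (*rejah*, *us*); -ru when the stem ends in a voiced consonant (*eiaz*, *azlob*).
*tebus* — final consonant /s/ (voiceless) → -ak → *tebusak*.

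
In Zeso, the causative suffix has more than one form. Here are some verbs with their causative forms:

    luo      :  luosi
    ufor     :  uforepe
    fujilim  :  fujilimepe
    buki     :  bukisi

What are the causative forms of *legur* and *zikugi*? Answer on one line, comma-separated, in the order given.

The suffix is conditioned by the final sound: -epe when the stem ends in a consonant (*ufor*, *fujilim*); -si when the stem ends in a vowel (*luo*, *buki*).
*legur* — final sound /r/ (a consonant) → -epe → *legurepe*.
Since the final sound of *zikugi* is /i/ (a vowel), it takes -si, giving *zikugisi*.

legurepe, zikugisi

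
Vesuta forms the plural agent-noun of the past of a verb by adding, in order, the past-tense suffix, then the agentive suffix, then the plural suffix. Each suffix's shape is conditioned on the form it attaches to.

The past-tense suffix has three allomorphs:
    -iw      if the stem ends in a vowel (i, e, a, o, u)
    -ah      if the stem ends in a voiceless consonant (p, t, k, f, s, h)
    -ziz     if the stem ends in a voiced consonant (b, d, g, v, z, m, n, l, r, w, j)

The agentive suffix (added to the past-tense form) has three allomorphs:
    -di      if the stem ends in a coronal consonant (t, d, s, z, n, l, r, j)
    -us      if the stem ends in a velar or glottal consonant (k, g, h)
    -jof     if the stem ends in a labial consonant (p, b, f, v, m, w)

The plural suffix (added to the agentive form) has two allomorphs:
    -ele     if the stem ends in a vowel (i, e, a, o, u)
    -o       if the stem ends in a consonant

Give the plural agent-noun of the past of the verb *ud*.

The final sound of *ud* is /d/, which is a voiced consonant, so the past-tense suffix is -ziz, giving *udziz*.
The past-tense form *udziz*: final consonant = /z/, coronal → -di → *udzizdi*.
Since the final sound of the agentive form *udzizdi* is /i/ (a vowel), it takes -ele, giving *udzizdiele*.

udzizdiele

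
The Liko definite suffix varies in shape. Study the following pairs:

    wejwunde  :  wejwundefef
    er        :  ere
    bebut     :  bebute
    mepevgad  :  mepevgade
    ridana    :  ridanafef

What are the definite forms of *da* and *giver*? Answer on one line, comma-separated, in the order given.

The suffix is conditioned by the final sound: -e when the stem ends in a consonant (*er*, *bebut*, *mepevgad*); -fef when the stem ends in a vowel (*wejwunde*, *ridana*).
*da* — final sound /a/ (a vowel) → -fef → *dafef*.
Since the final sound of *giver* is /r/ (a consonant), it takes -e, giving *givere*.

dafef, givere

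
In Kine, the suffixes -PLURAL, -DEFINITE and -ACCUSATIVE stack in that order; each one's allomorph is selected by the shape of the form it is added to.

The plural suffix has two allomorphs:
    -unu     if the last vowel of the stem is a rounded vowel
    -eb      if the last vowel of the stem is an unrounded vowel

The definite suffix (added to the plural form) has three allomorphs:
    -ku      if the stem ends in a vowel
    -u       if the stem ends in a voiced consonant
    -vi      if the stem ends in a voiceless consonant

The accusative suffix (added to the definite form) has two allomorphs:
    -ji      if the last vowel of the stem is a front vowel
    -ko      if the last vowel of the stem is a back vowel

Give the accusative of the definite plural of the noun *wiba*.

wibaebuko

The last vowel of *wiba* is /a/, which is an unrounded vowel, so the plural suffix is -eb, giving *wibaeb*.
Since the final sound of the plural form *wibaeb* is /b/ (a voiced consonant), it takes -u, giving *wibaebu*.
The last vowel of the definite form *wibaebu* is /u/, which is a back vowel, so the accusative suffix is -ko, giving *wibaebuko*.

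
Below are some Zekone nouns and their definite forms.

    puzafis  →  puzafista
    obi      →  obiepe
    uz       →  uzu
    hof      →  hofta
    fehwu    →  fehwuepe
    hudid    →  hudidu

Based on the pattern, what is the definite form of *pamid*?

pamidu

Looking at the final sound of each stem: -ta when the stem ends in a voiceless consonant (*puzafis*, *hof*); -u when the stem ends in a voiced consonant (*uz*, *hudid*); -epe when the stem ends in a vowel (*obi*, *fehwu*).
The final sound of *pamid* is /d/, which is a voiced consonant, so the suffix is -u, giving *pamidu*.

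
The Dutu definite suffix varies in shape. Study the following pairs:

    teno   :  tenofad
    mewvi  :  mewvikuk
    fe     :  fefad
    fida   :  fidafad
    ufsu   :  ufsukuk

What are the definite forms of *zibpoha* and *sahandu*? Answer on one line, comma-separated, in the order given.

The pattern is height harmony: -kuk when the last vowel of the stem is a high vowel (*mewvi*, *ufsu*); -fad when the last vowel of the stem is a non-high vowel (*teno*, *fe*, *fida*).
*zibpoha*: last vowel = /a/, a non-high vowel → -fad → *zibpohafad*.
*sahandu*: last vowel = /u/, a high vowel → -kuk → *sahandukuk*.

zibpohafad, sahandukuk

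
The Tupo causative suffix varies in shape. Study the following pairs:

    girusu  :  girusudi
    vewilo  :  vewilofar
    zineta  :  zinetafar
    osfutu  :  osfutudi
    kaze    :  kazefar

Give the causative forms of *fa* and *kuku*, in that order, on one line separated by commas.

The alternation tracks the last vowel of the stem — -di when the last vowel of the stem is a high vowel (*girusu*, *osfutu*); -far when the last vowel of the stem is a non-high vowel (*vewilo*, *zineta*, *kaze*).
The last vowel of *fa* is /a/, which is a non-high vowel, so the suffix is -far, giving *fafar*.
Since the last vowel of *kuku* is /u/ (a high vowel), it takes -di, giving *kukudi*.

fafar, kukudi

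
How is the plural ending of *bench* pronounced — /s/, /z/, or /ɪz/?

/ɪz/

The stem *bench* ends in a sibilant (/s, z, ʃ, ʒ, tʃ, dʒ/).
The plural suffix surfaces as /ɪz/ after sibilants, /s/ after other voiceless consonants, and /z/ after other voiced sounds.
So the plural -s on *bench* is pronounced /ɪz/.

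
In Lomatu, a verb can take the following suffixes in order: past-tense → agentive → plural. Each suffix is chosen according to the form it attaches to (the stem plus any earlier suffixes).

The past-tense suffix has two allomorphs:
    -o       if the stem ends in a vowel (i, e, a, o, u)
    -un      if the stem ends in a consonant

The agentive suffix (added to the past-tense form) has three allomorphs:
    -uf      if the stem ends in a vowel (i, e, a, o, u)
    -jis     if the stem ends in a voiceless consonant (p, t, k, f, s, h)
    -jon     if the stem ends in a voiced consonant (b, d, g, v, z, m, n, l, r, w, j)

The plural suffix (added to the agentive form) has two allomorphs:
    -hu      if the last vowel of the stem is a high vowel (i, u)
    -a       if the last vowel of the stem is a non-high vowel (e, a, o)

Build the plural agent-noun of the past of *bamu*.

bamuoufhu

The final sound of *bamu* is /u/, which is a vowel, so the past-tense suffix is -o, giving *bamuo*.
The final sound of the past-tense form *bamuo* is /o/, which is a vowel, so the agentive suffix is -uf, giving *bamuouf*.
Since the last vowel of the agentive form *bamuouf* is /u/ (a high vowel), it takes -hu, giving *bamuoufhu*.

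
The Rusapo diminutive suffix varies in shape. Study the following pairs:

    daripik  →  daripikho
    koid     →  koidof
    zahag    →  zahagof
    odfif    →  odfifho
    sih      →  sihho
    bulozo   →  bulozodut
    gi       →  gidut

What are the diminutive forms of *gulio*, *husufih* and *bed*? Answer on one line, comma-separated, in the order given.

guliodut, husufihho, bedof

Looking at the final sound of each stem: -ho when the stem ends in a voiceless consonant (*daripik*, *odfif*, *sih*); -of when the stem ends in a voiced consonant (*koid*, *zahag*); -dut when the stem ends in a vowel (*bulozo*, *gi*).
Since the final sound of *gulio* is /o/ (a vowel), it takes -dut, giving *guliodut*.
*husufih* — final sound /h/ (a voiceless consonant) → -ho → *husufihho*.
Since the final sound of *bed* is /d/ (a voiced consonant), it takes -of, giving *bedof*.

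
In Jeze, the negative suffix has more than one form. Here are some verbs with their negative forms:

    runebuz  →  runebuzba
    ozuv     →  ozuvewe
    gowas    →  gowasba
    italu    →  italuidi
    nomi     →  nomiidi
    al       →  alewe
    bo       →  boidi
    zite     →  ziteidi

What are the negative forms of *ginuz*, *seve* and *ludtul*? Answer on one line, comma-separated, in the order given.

ginuzba, seveidi, ludtulewe

The pattern is sibilance of the final sound: -ba when the stem ends in a sibilant (*runebuz*, *gowas*); -ewe when the stem ends in a non-sibilant consonant (*ozuv*, *al*); -idi when the stem ends in a vowel (*italu*, *nomi*, *bo*, *zite*).
*ginuz* — final sound /z/ (a sibilant) → -ba → *ginuzba*.
*seve* — final sound /e/ (a vowel) → -idi → *seveidi*.
*ludtul*: final sound = /l/, a non-sibilant consonant → -ewe → *ludtulewe*.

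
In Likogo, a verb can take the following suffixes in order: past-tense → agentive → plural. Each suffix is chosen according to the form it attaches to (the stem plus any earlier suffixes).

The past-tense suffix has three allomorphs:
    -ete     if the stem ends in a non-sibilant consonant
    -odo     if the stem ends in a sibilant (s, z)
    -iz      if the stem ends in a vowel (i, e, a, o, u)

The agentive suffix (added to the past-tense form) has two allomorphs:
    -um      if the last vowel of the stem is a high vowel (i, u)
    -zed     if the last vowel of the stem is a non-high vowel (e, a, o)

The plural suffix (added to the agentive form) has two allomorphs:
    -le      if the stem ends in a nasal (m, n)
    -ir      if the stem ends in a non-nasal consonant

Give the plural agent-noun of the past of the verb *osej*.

osejetezedir

*osej*: final sound = /j/, a non-sibilant consonant → -ete → *osejete*.
The past-tense form *osejete* — last vowel /e/ (a non-high vowel) → -zed → *osejetezed*.
The agentive form *osejetezed* — final consonant /d/ (non-nasal) → -ir → *osejetezedir*.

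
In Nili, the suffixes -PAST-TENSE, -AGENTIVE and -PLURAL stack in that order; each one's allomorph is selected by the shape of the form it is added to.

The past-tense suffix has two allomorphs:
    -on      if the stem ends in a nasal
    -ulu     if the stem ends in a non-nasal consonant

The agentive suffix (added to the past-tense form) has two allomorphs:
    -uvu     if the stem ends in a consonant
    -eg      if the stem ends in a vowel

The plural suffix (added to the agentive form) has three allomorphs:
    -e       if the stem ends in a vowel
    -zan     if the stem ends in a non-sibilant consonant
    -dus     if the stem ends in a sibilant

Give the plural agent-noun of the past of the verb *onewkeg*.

onewkeguluegzan

*onewkeg*: final consonant = /g/, non-nasal → -ulu → *onewkegulu*.
The past-tense form *onewkegulu* — final sound /u/ (a vowel) → -eg → *onewkegulueg*.
Since the final sound of the agentive form *onewkegulueg* is /g/ (a non-sibilant consonant), it takes -zan, giving *onewkeguluegzan*.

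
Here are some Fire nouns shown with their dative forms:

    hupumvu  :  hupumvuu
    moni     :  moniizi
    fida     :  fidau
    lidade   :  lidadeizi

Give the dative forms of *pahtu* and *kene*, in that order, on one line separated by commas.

pahtuu, keneizi

The pattern is front/back vowel harmony: -izi when the last vowel of the stem is a front vowel (*moni*, *lidade*); -u when the last vowel of the stem is a back vowel (*hupumvu*, *fida*).
*pahtu*: last vowel = /u/, a back vowel → -u → *pahtuu*.
*kene*: last vowel = /e/, a front vowel → -izi → *keneizi*.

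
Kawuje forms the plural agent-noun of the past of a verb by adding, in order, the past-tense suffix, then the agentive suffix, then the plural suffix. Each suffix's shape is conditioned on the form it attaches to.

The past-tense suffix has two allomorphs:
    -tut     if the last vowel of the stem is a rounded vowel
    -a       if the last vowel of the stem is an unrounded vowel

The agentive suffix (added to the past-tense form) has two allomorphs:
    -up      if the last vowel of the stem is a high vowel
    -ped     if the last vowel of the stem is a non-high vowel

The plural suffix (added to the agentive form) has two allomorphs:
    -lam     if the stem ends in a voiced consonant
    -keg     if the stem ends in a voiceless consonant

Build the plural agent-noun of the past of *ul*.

ultutupkeg

The last vowel of *ul* is /u/, which is a rounded vowel, so the past-tense suffix is -tut, giving *ultut*.
Since the last vowel of the past-tense form *ultut* is /u/ (a high vowel), it takes -up, giving *ultutup*.
The agentive form *ultutup* — final consonant /p/ (voiceless) → -keg → *ultutupkeg*.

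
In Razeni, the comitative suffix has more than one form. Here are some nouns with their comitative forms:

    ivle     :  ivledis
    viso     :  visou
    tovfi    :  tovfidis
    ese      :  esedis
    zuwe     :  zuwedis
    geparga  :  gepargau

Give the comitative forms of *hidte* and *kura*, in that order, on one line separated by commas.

The suffix is conditioned by the last vowel: -dis when the last vowel of the stem is a front vowel (*ivle*, *tovfi*, *ese*, *zuwe*); -u when the last vowel of the stem is a back vowel (*viso*, *geparga*).
The last vowel of *hidte* is /e/, which is a front vowel, so the suffix is -dis, giving *hidtedis*.
*kura*: last vowel = /a/, a back vowel → -u → *kurau*.

hidtedis, kurau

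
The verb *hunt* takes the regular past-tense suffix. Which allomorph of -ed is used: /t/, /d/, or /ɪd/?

The stem *hunt* ends in /t/ or /d/.
The -ed suffix is realized as /ɪd/ after /t, d/; as /t/ after other voiceless consonants; and as /d/ after other voiced sounds.
So -ed on *hunt* is pronounced /ɪd/.

/ɪd/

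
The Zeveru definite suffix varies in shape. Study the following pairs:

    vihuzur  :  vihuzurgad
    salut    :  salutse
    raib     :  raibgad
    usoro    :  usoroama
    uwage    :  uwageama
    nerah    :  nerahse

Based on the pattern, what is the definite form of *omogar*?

omogargad

The alternation tracks the final sound of the stem — -se when the stem ends in a voiceless consonant (*salut*, *nerah*); -gad when the stem ends in a voiced consonant (*vihuzur*, *raib*); -ama when the stem ends in a vowel (*usoro*, *uwage*).
The final sound of *omogar* is /r/, which is a voiced consonant, so the suffix is -gad, giving *omogargad*.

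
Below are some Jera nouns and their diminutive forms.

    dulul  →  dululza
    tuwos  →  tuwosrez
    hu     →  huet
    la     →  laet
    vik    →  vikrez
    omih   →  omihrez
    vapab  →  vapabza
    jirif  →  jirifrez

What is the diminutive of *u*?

uet

Looking at the final sound of each stem: -rez when the stem ends in a voiceless consonant (*tuwos*, *vik*, *omih*, *jirif*); -za when the stem ends in a voiced consonant (*dulul*, *vapab*); -et when the stem ends in a vowel (*hu*, *la*).
*u*: final sound = /u/, a vowel → -et → *uet*.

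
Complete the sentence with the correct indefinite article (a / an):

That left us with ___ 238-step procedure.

a

The indefinite article is chosen by the initial *sound* of the following word, not its spelling.
The number *238* is spoken "two hundred …", beginning with /tuː/ — a consonant sound.
So the article is *a*: That left us with a 238-step procedure.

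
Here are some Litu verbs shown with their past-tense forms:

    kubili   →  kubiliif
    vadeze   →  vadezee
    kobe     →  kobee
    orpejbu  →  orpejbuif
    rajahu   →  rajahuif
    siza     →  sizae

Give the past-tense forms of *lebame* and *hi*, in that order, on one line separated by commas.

lebamee, hiif

The suffix is conditioned by the last vowel: -if when the last vowel of the stem is a high vowel (*kubili*, *orpejbu*, *rajahu*); -e when the last vowel of the stem is a non-high vowel (*vadeze*, *kobe*, *siza*).
*lebame* — last vowel /e/ (a non-high vowel) → -e → *lebamee*.
The last vowel of *hi* is /i/, which is a high vowel, so the suffix is -if, giving *hiif*.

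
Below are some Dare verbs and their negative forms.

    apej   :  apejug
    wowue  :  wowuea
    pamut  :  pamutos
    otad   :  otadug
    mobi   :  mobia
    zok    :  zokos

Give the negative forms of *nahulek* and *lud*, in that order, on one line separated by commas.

nahulekos, ludug

Looking at the final sound of each stem: -os when the stem ends in a voiceless consonant (*pamut*, *zok*); -ug when the stem ends in a voiced consonant (*apej*, *otad*); -a when the stem ends in a vowel (*wowue*, *mobi*).
Since the final sound of *nahulek* is /k/ (a voiceless consonant), it takes -os, giving *nahulekos*.
*lud* — final sound /d/ (a voiced consonant) → -ug → *ludug*.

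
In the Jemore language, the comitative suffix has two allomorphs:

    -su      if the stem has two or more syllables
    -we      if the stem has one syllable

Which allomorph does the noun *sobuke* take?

-su

*sobuke* has 3 syllables, so the suffix is -su.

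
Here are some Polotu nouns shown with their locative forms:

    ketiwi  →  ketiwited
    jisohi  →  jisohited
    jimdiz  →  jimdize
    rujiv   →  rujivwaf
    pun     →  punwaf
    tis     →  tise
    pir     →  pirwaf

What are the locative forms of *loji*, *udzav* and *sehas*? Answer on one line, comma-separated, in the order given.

lojited, udzavwaf, sehase

The pattern is sibilance of the final sound: -e when the stem ends in a sibilant (*jimdiz*, *tis*); -waf when the stem ends in a non-sibilant consonant (*rujiv*, *pun*, *pir*); -ted when the stem ends in a vowel (*ketiwi*, *jisohi*).
*loji* — final sound /i/ (a vowel) → -ted → *lojited*.
The final sound of *udzav* is /v/, which is a non-sibilant consonant, so the suffix is -waf, giving *udzavwaf*.
*sehas* — final sound /s/ (a sibilant) → -e → *sehase*.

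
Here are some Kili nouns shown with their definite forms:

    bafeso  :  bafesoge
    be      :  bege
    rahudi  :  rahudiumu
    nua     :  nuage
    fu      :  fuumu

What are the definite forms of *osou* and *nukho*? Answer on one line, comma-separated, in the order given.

The suffix is conditioned by the last vowel: -umu when the last vowel of the stem is a high vowel (*rahudi*, *fu*); -ge when the last vowel of the stem is a non-high vowel (*bafeso*, *be*, *nua*).
*osou*: last vowel = /u/, a high vowel → -umu → *osouumu*.
Since the last vowel of *nukho* is /o/ (a non-high vowel), it takes -ge, giving *nukhoge*.

osouumu, nukhoge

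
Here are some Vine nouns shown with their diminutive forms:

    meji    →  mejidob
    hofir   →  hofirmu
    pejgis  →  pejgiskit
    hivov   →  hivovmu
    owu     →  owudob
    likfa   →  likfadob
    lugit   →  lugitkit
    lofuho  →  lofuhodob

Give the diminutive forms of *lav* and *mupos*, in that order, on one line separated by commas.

lavmu, muposkit

The pattern is voicing of the final sound: -kit when the stem ends in a voiceless consonant (*pejgis*, *lugit*); -mu when the stem ends in a voiced consonant (*hofir*, *hivov*); -dob when the stem ends in a vowel (*meji*, *owu*, *likfa*, *lofuho*).
The final sound of *lav* is /v/, which is a voiced consonant, so the suffix is -mu, giving *lavmu*.
*mupos* — final sound /s/ (a voiceless consonant) → -kit → *muposkit*.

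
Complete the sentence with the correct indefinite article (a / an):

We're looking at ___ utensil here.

a

The indefinite article is chosen by the initial *sound* of the following word, not its spelling.
*utensil* begins with the sound /juː/ (u pronounced /juː/) — a consonant sound.
So the article is *a*: We're looking at a utensil here.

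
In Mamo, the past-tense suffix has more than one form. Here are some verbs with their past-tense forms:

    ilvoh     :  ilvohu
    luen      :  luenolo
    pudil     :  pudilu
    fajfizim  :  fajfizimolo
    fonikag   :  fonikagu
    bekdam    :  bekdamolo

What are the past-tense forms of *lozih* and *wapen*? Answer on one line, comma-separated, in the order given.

The suffix is conditioned by the final consonant: -olo when the stem ends in a nasal (*luen*, *fajfizim*, *bekdam*); -u when the stem ends in a non-nasal consonant (*ilvoh*, *pudil*, *fonikag*).
*lozih*: final consonant = /h/, non-nasal → -u → *lozihu*.
Since the final consonant of *wapen* is /n/ (a nasal), it takes -olo, giving *wapenolo*.

lozihu, wapenolo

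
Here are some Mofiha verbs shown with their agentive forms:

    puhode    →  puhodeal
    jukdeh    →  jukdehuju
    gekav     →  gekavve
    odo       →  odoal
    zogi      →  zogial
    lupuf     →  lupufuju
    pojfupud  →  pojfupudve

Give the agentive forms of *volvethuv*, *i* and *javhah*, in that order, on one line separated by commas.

volvethuvve, ial, javhahuju

The pattern is voicing of the final sound: -uju when the stem ends in a voiceless consonant (*jukdeh*, *lupuf*); -ve when the stem ends in a voiced consonant (*gekav*, *pojfupud*); -al when the stem ends in a vowel (*puhode*, *odo*, *zogi*).
Since the final sound of *volvethuv* is /v/ (a voiced consonant), it takes -ve, giving *volvethuvve*.
Since the final sound of *i* is /i/ (a vowel), it takes -al, giving *ial*.
The final sound of *javhah* is /h/, which is a voiceless consonant, so the suffix is -uju, giving *javhahuju*.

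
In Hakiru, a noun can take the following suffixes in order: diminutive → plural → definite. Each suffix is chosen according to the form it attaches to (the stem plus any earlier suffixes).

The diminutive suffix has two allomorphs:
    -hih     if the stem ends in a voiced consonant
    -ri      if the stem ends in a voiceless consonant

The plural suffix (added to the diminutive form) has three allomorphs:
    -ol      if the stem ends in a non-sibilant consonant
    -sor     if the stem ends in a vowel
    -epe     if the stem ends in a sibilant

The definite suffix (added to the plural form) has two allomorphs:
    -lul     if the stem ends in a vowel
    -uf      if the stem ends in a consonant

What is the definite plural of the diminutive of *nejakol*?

*nejakol*: final consonant = /l/, voiced → -hih → *nejakolhih*.
The diminutive form *nejakolhih* — final sound /h/ (a non-sibilant consonant) → -ol → *nejakolhihol*.
Since the final sound of the plural form *nejakolhihol* is /l/ (a consonant), it takes -uf, giving *nejakolhiholuf*.

nejakolhiholuf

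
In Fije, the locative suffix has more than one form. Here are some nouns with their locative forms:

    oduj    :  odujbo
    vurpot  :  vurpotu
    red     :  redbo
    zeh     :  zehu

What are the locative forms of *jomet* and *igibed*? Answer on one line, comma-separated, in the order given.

jometu, igibedbo

The pattern is voicing of the final consonant: -u when the stem ends in a voiceless consonant (*vurpot*, *zeh*); -bo when the stem ends in a voiced consonant (*oduj*, *red*).
The final consonant of *jomet* is /t/, which is voiceless, so the suffix is -u, giving *jometu*.
*igibed*: final consonant = /d/, voiced → -bo → *igibedbo*.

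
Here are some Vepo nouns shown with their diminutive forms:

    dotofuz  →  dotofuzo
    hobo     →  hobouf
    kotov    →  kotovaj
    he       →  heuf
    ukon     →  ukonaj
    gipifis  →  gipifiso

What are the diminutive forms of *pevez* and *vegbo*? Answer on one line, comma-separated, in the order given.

The pattern is sibilance of the final sound: -o when the stem ends in a sibilant (*dotofuz*, *gipifis*); -aj when the stem ends in a non-sibilant consonant (*kotov*, *ukon*); -uf when the stem ends in a vowel (*hobo*, *he*).
*pevez*: final sound = /z/, a sibilant → -o → *pevezo*.
*vegbo*: final sound = /o/, a vowel → -uf → *vegbouf*.

pevezo, vegbouf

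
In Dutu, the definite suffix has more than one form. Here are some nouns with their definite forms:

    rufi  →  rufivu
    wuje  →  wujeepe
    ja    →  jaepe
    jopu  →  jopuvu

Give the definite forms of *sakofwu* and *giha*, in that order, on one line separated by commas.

The pattern is height harmony: -vu when the last vowel of the stem is a high vowel (*rufi*, *jopu*); -epe when the last vowel of the stem is a non-high vowel (*wuje*, *ja*).
*sakofwu*: last vowel = /u/, a high vowel → -vu → *sakofwuvu*.
Since the last vowel of *giha* is /a/ (a non-high vowel), it takes -epe, giving *gihaepe*.

sakofwuvu, gihaepe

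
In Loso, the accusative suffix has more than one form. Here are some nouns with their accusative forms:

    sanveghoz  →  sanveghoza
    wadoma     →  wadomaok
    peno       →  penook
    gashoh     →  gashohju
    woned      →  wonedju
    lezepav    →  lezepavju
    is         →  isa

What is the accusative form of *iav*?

iavju

The pattern is sibilance of the final sound: -a when the stem ends in a sibilant (*sanveghoz*, *is*); -ju when the stem ends in a non-sibilant consonant (*gashoh*, *woned*, *lezepav*); -ok when the stem ends in a vowel (*wadoma*, *peno*).
*iav*: final sound = /v/, a non-sibilant consonant → -ju → *iavju*.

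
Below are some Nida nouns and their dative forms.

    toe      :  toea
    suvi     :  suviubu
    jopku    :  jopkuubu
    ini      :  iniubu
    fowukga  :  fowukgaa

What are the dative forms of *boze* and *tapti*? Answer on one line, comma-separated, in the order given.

bozea, taptiubu

Looking at the last vowel of each stem: -ubu when the last vowel of the stem is a high vowel (*suvi*, *jopku*, *ini*); -a when the last vowel of the stem is a non-high vowel (*toe*, *fowukga*).
*boze* — last vowel /e/ (a non-high vowel) → -a → *bozea*.
The last vowel of *tapti* is /i/, which is a high vowel, so the suffix is -ubu, giving *taptiubu*.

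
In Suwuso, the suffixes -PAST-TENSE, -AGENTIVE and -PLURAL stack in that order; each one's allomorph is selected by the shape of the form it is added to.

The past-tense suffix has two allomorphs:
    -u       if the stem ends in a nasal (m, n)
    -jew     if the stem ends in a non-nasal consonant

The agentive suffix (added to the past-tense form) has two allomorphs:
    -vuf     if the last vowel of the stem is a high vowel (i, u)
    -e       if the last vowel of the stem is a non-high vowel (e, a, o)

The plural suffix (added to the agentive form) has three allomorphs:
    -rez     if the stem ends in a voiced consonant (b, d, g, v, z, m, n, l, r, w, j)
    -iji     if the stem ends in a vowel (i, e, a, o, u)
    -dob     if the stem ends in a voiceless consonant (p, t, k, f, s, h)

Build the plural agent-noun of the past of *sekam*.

Since the final consonant of *sekam* is /m/ (a nasal), it takes -u, giving *sekamu*.
The last vowel of the past-tense form *sekamu* is /u/, which is a high vowel, so the agentive suffix is -vuf, giving *sekamuvuf*.
Since the final sound of the agentive form *sekamuvuf* is /f/ (a voiceless consonant), it takes -dob, giving *sekamuvufdob*.

sekamuvufdob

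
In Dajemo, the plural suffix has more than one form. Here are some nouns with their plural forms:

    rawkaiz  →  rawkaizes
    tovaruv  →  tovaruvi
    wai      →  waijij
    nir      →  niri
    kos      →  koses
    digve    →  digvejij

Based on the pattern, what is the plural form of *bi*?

Looking at the final sound of each stem: -es when the stem ends in a sibilant (*rawkaiz*, *kos*); -i when the stem ends in a non-sibilant consonant (*tovaruv*, *nir*); -jij when the stem ends in a vowel (*wai*, *digve*).
*bi*: final sound = /i/, a vowel → -jij → *bijij*.

bijij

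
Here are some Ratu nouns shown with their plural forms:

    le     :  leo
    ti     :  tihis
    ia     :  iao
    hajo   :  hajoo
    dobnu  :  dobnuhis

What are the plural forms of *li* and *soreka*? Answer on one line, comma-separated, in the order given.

lihis, sorekao

The suffix is conditioned by the last vowel: -his when the last vowel of the stem is a high vowel (*ti*, *dobnu*); -o when the last vowel of the stem is a non-high vowel (*le*, *ia*, *hajo*).
*li*: last vowel = /i/, a high vowel → -his → *lihis*.
The last vowel of *soreka* is /a/, which is a non-high vowel, so the suffix is -o, giving *sorekao*.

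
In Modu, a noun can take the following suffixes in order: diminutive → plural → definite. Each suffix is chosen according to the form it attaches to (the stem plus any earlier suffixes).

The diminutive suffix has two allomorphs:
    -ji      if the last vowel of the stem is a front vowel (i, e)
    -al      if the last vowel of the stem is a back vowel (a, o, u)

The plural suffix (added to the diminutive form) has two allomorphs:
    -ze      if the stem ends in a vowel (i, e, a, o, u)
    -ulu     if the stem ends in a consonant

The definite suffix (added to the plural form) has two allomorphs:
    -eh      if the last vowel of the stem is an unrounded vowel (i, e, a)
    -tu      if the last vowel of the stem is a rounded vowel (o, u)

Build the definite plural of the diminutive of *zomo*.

zomoalulutu

Since the last vowel of *zomo* is /o/ (a back vowel), it takes -al, giving *zomoal*.
The diminutive form *zomoal*: final sound = /l/, a consonant → -ulu → *zomoalulu*.
The last vowel of the plural form *zomoalulu* is /u/, which is a rounded vowel, so the definite suffix is -tu, giving *zomoalulutu*.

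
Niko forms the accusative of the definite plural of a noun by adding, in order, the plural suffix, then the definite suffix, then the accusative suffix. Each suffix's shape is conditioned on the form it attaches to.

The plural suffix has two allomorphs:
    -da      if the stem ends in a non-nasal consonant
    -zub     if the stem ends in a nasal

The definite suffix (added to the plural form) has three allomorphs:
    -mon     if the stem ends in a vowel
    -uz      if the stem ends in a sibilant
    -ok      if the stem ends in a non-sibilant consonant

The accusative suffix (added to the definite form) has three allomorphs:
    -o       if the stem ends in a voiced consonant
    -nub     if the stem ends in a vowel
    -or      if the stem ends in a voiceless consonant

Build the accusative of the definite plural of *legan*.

The final consonant of *legan* is /n/, which is a nasal, so the plural suffix is -zub, giving *leganzub*.
The plural form *leganzub* — final sound /b/ (a non-sibilant consonant) → -ok → *leganzubok*.
The final sound of the definite form *leganzubok* is /k/, which is a voiceless consonant, so the accusative suffix is -or, giving *leganzubokor*.

leganzubokor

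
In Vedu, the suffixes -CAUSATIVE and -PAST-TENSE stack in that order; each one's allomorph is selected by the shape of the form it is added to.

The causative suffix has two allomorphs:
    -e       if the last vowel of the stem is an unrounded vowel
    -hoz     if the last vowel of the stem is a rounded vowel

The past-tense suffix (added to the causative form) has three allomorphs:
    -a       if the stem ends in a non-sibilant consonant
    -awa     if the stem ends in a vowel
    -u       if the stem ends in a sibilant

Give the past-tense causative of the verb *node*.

*node* — last vowel /e/ (an unrounded vowel) → -e → *nodee*.
The causative form *nodee*: final sound = /e/, a vowel → -awa → *nodeeawa*.

nodeeawa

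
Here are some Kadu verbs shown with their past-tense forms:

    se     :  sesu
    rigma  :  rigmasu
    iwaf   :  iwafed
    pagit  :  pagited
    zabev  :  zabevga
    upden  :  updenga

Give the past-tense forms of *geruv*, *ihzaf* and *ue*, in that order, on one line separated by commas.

Looking at the final sound of each stem: -ed when the stem ends in a voiceless consonant (*iwaf*, *pagit*); -ga when the stem ends in a voiced consonant (*zabev*, *upden*); -su when the stem ends in a vowel (*se*, *rigma*).
*geruv* — final sound /v/ (a voiced consonant) → -ga → *geruvga*.
*ihzaf* — final sound /f/ (a voiceless consonant) → -ed → *ihzafed*.
Since the final sound of *ue* is /e/ (a vowel), it takes -su, giving *uesu*.

geruvga, ihzafed, uesu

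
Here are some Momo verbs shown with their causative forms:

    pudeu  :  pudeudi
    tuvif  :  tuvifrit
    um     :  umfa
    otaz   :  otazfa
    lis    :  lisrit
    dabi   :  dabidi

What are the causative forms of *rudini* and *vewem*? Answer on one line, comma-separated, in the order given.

The suffix is conditioned by the final sound: -rit when the stem ends in a voiceless consonant (*tuvif*, *lis*); -fa when the stem ends in a voiced consonant (*um*, *otaz*); -di when the stem ends in a vowel (*pudeu*, *dabi*).
The final sound of *rudini* is /i/, which is a vowel, so the suffix is -di, giving *rudinidi*.
Since the final sound of *vewem* is /m/ (a voiced consonant), it takes -fa, giving *vewemfa*.

rudinidi, vewemfa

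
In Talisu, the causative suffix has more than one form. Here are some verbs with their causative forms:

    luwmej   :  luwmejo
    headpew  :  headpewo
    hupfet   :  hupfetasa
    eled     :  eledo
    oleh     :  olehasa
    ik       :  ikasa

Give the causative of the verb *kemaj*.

kemajo

The pattern is voicing of the final consonant: -asa when the stem ends in a voiceless consonant (*hupfet*, *oleh*, *ik*); -o when the stem ends in a voiced consonant (*luwmej*, *headpew*, *eled*).
*kemaj*: final consonant = /j/, voiced → -o → *kemajo*.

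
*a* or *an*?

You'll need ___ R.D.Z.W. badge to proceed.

an

The indefinite article is chosen by the initial *sound* of the following word, not its spelling.
The initialism *R.D.Z.W.* is read letter by letter; the first letter, R, is pronounced /ɑr/, which begins with a vowel sound.
So the article is *an*: You'll need an R.D.Z.W. badge to proceed.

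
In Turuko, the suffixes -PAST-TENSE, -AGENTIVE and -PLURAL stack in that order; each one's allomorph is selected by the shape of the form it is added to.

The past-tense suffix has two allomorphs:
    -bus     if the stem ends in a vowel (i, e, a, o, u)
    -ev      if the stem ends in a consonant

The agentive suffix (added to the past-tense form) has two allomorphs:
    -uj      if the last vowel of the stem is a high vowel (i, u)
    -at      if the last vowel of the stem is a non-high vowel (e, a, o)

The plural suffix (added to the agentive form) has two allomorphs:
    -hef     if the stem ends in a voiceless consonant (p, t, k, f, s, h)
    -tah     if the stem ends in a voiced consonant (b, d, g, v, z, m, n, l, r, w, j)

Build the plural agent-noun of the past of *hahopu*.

hahopubusujtah

Since the final sound of *hahopu* is /u/ (a vowel), it takes -bus, giving *hahopubus*.
The past-tense form *hahopubus*: last vowel = /u/, a high vowel → -uj → *hahopubusuj*.
The agentive form *hahopubusuj*: final consonant = /j/, voiced → -tah → *hahopubusujtah*.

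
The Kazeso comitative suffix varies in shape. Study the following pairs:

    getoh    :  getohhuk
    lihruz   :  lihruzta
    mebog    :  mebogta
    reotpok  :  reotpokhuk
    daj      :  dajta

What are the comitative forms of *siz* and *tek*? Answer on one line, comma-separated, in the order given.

Looking at the final consonant of each stem: -huk when the stem ends in a voiceless consonant (*getoh*, *reotpok*); -ta when the stem ends in a voiced consonant (*lihruz*, *mebog*, *daj*).
*siz*: final consonant = /z/, voiced → -ta → *sizta*.
*tek*: final consonant = /k/, voiceless → -huk → *tekhuk*.

sizta, tekhuk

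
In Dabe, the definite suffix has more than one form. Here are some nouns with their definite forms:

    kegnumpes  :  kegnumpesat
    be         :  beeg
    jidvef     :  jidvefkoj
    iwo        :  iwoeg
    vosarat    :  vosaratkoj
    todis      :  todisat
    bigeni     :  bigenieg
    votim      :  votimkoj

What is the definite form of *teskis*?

teskisat

Looking at the final sound of each stem: -at when the stem ends in a sibilant (*kegnumpes*, *todis*); -koj when the stem ends in a non-sibilant consonant (*jidvef*, *vosarat*, *votim*); -eg when the stem ends in a vowel (*be*, *iwo*, *bigeni*).
*teskis* — final sound /s/ (a sibilant) → -at → *teskisat*.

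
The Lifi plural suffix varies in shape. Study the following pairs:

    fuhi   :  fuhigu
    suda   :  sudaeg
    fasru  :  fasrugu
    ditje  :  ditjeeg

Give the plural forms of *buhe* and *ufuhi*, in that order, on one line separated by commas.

buheeg, ufuhigu

The alternation tracks the last vowel of the stem — -gu when the last vowel of the stem is a high vowel (*fuhi*, *fasru*); -eg when the last vowel of the stem is a non-high vowel (*suda*, *ditje*).
*buhe* — last vowel /e/ (a non-high vowel) → -eg → *buheeg*.
Since the last vowel of *ufuhi* is /i/ (a high vowel), it takes -gu, giving *ufuhigu*.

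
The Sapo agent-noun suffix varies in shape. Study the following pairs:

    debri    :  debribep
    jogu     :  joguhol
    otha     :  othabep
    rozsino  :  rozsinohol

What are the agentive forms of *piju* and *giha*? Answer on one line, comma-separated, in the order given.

pijuhol, gihabep

The alternation tracks the last vowel of the stem — -hol when the last vowel of the stem is a rounded vowel (*jogu*, *rozsino*); -bep when the last vowel of the stem is an unrounded vowel (*debri*, *otha*).
The last vowel of *piju* is /u/, which is a rounded vowel, so the suffix is -hol, giving *pijuhol*.
Since the last vowel of *giha* is /a/ (an unrounded vowel), it takes -bep, giving *gihabep*.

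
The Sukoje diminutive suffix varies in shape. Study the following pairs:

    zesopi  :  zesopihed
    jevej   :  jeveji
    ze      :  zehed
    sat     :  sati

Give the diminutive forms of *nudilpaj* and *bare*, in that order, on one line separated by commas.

nudilpaji, barehed

Looking at the final sound of each stem: -i when the stem ends in a consonant (*jevej*, *sat*); -hed when the stem ends in a vowel (*zesopi*, *ze*).
Since the final sound of *nudilpaj* is /j/ (a consonant), it takes -i, giving *nudilpaji*.
*bare*: final sound = /e/, a vowel → -hed → *barehed*.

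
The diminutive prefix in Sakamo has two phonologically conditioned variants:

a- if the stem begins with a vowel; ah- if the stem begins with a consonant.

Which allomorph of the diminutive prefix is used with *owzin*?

*owzin*: first sound = /o/, a vowel → a-.

a-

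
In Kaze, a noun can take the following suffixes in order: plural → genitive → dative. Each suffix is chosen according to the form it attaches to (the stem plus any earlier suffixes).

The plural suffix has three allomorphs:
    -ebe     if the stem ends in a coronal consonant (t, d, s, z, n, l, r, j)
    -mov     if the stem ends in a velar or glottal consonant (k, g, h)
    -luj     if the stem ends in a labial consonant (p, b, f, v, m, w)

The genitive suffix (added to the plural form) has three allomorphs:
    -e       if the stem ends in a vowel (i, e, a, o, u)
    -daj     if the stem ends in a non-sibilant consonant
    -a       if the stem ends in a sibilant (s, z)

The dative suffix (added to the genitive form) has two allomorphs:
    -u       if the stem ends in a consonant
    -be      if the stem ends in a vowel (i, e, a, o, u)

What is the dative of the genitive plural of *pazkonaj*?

*pazkonaj*: final consonant = /j/, coronal → -ebe → *pazkonajebe*.
The plural form *pazkonajebe*: final sound = /e/, a vowel → -e → *pazkonajebee*.
The final sound of the genitive form *pazkonajebee* is /e/, which is a vowel, so the dative suffix is -be, giving *pazkonajebeebe*.

pazkonajebeebe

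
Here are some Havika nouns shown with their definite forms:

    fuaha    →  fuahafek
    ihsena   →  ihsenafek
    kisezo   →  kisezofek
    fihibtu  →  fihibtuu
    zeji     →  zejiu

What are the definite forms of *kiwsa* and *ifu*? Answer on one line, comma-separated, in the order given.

kiwsafek, ifuu

The pattern is height harmony: -u when the last vowel of the stem is a high vowel (*fihibtu*, *zeji*); -fek when the last vowel of the stem is a non-high vowel (*fuaha*, *ihsena*, *kisezo*).
Since the last vowel of *kiwsa* is /a/ (a non-high vowel), it takes -fek, giving *kiwsafek*.
The last vowel of *ifu* is /u/, which is a high vowel, so the suffix is -u, giving *ifuu*.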